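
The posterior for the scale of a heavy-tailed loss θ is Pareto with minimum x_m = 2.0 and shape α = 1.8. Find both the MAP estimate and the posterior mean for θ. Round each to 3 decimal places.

θ_MAP = 2.000, E[θ|data] = 4.500

The Pareto density is strictly decreasing on [x_m, ∞), so the mode is x_m = 2.000.
Mean = α·x_m/(α−1) = 1.8·2.0/0.8 = 4.500.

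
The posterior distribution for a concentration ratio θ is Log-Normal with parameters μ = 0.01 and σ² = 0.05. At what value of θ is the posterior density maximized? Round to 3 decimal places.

Mode = exp(μ − σ²) = exp(-0.04) = 0.961.
Mean = exp(μ + σ²/2) = exp(0.035) = 1.036.
This is the posterior mode — the MAP estimate.

0.961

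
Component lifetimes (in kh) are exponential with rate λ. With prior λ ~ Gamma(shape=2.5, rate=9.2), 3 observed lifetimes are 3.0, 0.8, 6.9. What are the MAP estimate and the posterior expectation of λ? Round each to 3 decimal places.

λ_MAP = 0.226, E[λ|data] = 0.276

Σ times = 10.7. Posterior: Gamma(shape = 2.5+3 = 5.5, rate = 9.2+10.7 = 19.9).
Mode = (α−1)/β = 4.5/19.9 = 0.226.
Mean = α/β = 5.5/19.9 = 0.276.
The mean is pulled above the mode by the posterior's right skew.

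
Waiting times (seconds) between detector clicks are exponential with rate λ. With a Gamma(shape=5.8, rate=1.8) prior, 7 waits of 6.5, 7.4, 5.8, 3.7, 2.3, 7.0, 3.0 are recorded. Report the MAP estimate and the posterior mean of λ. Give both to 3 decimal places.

MAP: 0.315. Posterior mean: 0.341.

Σ times = 35.7. Posterior: Gamma(shape = 5.8+7 = 12.8, rate = 1.8+35.7 = 37.5).
Mode = (α−1)/β = 11.8/37.5 = 0.315.
Mean = α/β = 12.8/37.5 = 0.341.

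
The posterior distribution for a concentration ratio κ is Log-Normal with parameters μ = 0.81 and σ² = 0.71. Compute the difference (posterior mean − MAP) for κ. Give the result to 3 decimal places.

2.101

Mode = exp(μ − σ²) = exp(0.10) = 1.105.
Mean = exp(μ + σ²/2) = exp(1.165) = 3.206.
Difference = 3.206 − 1.105 = 2.101.
The mean is pulled above the mode by the posterior's right skew.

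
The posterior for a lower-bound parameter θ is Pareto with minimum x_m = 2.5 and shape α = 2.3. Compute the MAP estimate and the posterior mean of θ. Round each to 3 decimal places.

MAP = 2.500, posterior mean = 4.423

The Pareto density is strictly decreasing on [x_m, ∞), so the mode is x_m = 2.500.
Mean = α·x_m/(α−1) = 2.3·2.5/1.3 = 4.423.
The mean is pulled above the mode by the posterior's right skew.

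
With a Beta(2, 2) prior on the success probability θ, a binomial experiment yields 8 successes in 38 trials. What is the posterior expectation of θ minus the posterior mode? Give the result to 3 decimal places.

0.013

Posterior: Beta(2+8, 2+30) = Beta(10, 32).
Mode = (10−1)/(10+32−2) = 9/40 = 0.225.
Mean = 10/(10+32) = 10/42 = 0.238.
Difference = 0.238 − 0.225 = 0.013.
Mean > mode: the posterior has a right tail.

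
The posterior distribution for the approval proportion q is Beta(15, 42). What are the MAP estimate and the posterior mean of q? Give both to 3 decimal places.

Mode = (15−1)/(15+42−2) = 14/55 = 0.255.
Mean = 15/(15+42) = 15/57 = 0.263.
Mean > mode: the posterior has a right tail.

MAP = 0.255, posterior mean = 0.263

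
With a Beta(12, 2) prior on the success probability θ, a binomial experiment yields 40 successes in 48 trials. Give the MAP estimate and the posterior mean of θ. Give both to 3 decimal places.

MAP: 0.850. Posterior mean: 0.839.

Posterior: Beta(12+40, 2+8) = Beta(52, 10).
Mode = (52−1)/(52+10−2) = 51/60 = 0.850.
Mean = 52/(52+10) = 52/62 = 0.839.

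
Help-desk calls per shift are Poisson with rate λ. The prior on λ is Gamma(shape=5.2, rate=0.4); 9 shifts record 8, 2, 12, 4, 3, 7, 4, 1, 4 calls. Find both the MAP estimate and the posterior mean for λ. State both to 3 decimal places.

MAP estimate = 5.234, posterior mean = 5.340

Σ counts = 45. Posterior: Gamma(shape = 5.2+45 = 50.2, rate = 0.4+9 = 9.4).
Mode = (α−1)/β = 49.2/9.4 = 5.234.
Mean = α/β = 50.2/9.4 = 5.340.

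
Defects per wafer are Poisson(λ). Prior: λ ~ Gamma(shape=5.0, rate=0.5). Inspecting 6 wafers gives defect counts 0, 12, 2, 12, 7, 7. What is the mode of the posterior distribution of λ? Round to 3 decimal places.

Σ counts = 40. Posterior: Gamma(shape = 5.0+40 = 45.0, rate = 0.5+6 = 6.5).
Mode = (α−1)/β = 44.0/6.5 = 6.769.
Mean = α/β = 45.0/6.5 = 6.923.
This is the posterior mode — the MAP estimate.

6.769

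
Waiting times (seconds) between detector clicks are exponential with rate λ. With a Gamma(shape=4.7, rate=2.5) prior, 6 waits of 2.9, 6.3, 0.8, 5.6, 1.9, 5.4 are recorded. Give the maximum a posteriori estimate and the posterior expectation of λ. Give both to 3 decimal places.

maximum a posteriori estimate = 0.382, posterior expectation = 0.421

Σ times = 22.9. Posterior: Gamma(shape = 4.7+6 = 10.7, rate = 2.5+22.9 = 25.4).
Mode = (α−1)/β = 9.7/25.4 = 0.382.
Mean = α/β = 10.7/25.4 = 0.421.
Right-skewed posterior ⇒ mode < mean.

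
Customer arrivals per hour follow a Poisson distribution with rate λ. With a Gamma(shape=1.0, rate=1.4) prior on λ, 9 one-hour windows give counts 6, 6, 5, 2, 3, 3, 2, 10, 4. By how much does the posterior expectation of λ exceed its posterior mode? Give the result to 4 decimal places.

Σ counts = 41. Posterior: Gamma(shape = 1.0+41 = 42.0, rate = 1.4+9 = 10.4).
Mode = (α−1)/β = 41.0/10.4 = 3.9423.
Mean = α/β = 42.0/10.4 = 4.0385.
Difference = 4.0385 − 3.9423 = 0.0962.

0.0962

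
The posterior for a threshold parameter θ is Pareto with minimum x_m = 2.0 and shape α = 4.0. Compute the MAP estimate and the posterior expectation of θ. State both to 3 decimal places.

θ_MAP = 2.000, E[θ|data] = 2.667

The Pareto density is strictly decreasing on [x_m, ∞), so the mode is x_m = 2.000.
Mean = α·x_m/(α−1) = 4.0·2.0/3.0 = 2.667.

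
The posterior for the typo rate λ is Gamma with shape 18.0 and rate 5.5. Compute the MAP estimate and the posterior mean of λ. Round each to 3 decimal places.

MAP: 3.091. Posterior mean: 3.273.

Mode = (α−1)/β = 17.0/5.5 = 3.091.
Mean = α/β = 18.0/5.5 = 3.273.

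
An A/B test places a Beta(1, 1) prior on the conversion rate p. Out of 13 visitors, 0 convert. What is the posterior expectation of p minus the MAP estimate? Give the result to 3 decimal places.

Posterior: Beta(1+0, 1+13) = Beta(1, 14).
Since α = 1 ≤ 1 and β > 1, the Beta density is monotone decreasing on [0,1]; the mode is at 0.
Mean = 1/(1+14) = 0.067.
Difference = 0.067 − 0.000 = 0.067.
Right-skewed posterior ⇒ mode < mean.

0.067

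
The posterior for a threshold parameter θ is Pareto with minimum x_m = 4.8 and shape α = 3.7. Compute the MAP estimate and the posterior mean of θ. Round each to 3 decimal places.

The Pareto density is strictly decreasing on [x_m, ∞), so the mode is x_m = 4.800.
Mean = α·x_m/(α−1) = 3.7·4.8/2.7 = 6.578.

θ_MAP = 4.800, E[θ|data] = 6.578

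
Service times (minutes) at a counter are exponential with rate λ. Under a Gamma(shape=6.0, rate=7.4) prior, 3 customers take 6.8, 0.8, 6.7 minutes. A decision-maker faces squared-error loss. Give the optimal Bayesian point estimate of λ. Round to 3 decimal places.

Σ times = 14.3. Posterior: Gamma(shape = 6.0+3 = 9.0, rate = 7.4+14.3 = 21.7).
Mode = (α−1)/β = 8.0/21.7 = 0.369.
Mean = α/β = 9.0/21.7 = 0.415.
Squared-error loss ⇒ the optimal estimator is the posterior mean.

0.415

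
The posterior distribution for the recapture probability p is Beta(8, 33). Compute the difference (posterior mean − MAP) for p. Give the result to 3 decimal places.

Mode = (8−1)/(8+33−2) = 7/39 = 0.179.
Mean = 8/(8+33) = 8/41 = 0.195.
Difference = 0.195 − 0.179 = 0.016.
Right-skewed posterior ⇒ mode < mean.

0.016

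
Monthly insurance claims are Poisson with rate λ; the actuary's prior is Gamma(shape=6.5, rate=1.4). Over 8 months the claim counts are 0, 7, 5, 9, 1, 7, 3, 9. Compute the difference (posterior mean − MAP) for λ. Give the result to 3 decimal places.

0.106

Σ counts = 41. Posterior: Gamma(shape = 6.5+41 = 47.5, rate = 1.4+8 = 9.4).
Mode = (α−1)/β = 46.5/9.4 = 4.947.
Mean = α/β = 47.5/9.4 = 5.053.
Difference = 5.053 − 4.947 = 0.106.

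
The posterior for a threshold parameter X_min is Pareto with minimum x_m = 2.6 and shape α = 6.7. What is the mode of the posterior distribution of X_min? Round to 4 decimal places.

2.6000

The Pareto density is strictly decreasing on [x_m, ∞), so the mode is x_m = 2.6000.
Mean = α·x_m/(α−1) = 6.7·2.6/5.7 = 3.0561.
This is the posterior mode — the MAP estimate.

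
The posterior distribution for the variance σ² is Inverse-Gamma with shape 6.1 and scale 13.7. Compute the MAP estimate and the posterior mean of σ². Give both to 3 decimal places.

MAP: 1.930. Posterior mean: 2.686.

Mode = β/(α+1) = 13.7/7.1 = 1.930.
Mean = β/(α−1) = 13.7/5.1 = 2.686.
Mean > mode: the posterior has a right tail.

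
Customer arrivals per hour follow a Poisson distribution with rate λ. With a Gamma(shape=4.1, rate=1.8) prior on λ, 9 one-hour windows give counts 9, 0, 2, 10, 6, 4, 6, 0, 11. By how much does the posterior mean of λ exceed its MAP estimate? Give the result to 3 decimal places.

0.093

Σ counts = 48. Posterior: Gamma(shape = 4.1+48 = 52.1, rate = 1.8+9 = 10.8).
Mode = (α−1)/β = 51.1/10.8 = 4.731.
Mean = α/β = 52.1/10.8 = 4.824.
Difference = 4.824 − 4.731 = 0.093.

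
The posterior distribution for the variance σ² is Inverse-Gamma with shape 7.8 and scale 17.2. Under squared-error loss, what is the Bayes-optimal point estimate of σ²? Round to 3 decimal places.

2.529

Mode = β/(α+1) = 17.2/8.8 = 1.955.
Mean = β/(α−1) = 17.2/6.8 = 2.529.
Squared-error loss ⇒ the optimal estimator is the posterior mean.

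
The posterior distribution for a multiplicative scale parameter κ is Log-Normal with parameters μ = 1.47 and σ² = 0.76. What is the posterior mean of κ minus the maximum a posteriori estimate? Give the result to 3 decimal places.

4.326

Mode = exp(μ − σ²) = exp(0.71) = 2.034.
Mean = exp(μ + σ²/2) = exp(1.850) = 6.360.
Difference = 6.360 − 2.034 = 4.326.
Mean > mode: the posterior has a right tail.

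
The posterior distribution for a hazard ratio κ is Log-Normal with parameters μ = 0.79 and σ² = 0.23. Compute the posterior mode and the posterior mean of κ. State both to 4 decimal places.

κ_MAP = 1.7507, E[κ|data] = 2.4719

Mode = exp(μ − σ²) = exp(0.56) = 1.7507.
Mean = exp(μ + σ²/2) = exp(0.905) = 2.4719.
Mean > mode: the posterior has a right tail.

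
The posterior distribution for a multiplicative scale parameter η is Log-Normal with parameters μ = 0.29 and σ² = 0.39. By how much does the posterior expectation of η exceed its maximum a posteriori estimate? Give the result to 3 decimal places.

0.719

Mode = exp(μ − σ²) = exp(-0.10) = 0.905.
Mean = exp(μ + σ²/2) = exp(0.485) = 1.624.
Difference = 1.624 − 0.905 = 0.719.
Mean > mode: the posterior has a right tail.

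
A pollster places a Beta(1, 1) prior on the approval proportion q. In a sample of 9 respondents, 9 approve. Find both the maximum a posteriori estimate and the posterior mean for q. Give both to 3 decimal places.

maximum a posteriori estimate = 1.000, posterior mean = 0.909

Posterior: Beta(1+9, 1+0) = Beta(10, 1).
Since β = 1 ≤ 1 and α > 1, the Beta density is monotone increasing on [0,1]; the mode is at 1.
Mean = 10/(10+1) = 0.909.
The posterior is left-skewed, so the mode exceeds the mean.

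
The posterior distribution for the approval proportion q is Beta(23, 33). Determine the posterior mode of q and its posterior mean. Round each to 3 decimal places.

MAP = 0.407, posterior mean = 0.411

Mode = (23−1)/(23+33−2) = 22/54 = 0.407.
Mean = 23/(23+33) = 23/56 = 0.411.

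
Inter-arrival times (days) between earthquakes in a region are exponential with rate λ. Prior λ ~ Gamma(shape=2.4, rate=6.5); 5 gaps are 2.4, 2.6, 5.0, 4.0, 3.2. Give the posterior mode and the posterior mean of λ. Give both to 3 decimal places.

Σ times = 17.2. Posterior: Gamma(shape = 2.4+5 = 7.4, rate = 6.5+17.2 = 23.7).
Mode = (α−1)/β = 6.4/23.7 = 0.270.
Mean = α/β = 7.4/23.7 = 0.312.
The posterior is right-skewed, so the mean exceeds the mode.

MAP: 0.270. Posterior mean: 0.312.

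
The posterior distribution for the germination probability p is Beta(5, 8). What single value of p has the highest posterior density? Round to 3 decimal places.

0.364

Mode = (5−1)/(5+8−2) = 4/11 = 0.364.
Mean = 5/(5+8) = 5/13 = 0.385.
This is the posterior mode — the MAP estimate.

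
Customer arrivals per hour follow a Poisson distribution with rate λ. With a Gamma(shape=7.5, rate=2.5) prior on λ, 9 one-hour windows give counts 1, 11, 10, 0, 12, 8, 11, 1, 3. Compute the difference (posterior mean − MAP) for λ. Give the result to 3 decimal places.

Σ counts = 57. Posterior: Gamma(shape = 7.5+57 = 64.5, rate = 2.5+9 = 11.5).
Mode = (α−1)/β = 63.5/11.5 = 5.522.
Mean = α/β = 64.5/11.5 = 5.609.
Difference = 5.609 − 5.522 = 0.087.

0.087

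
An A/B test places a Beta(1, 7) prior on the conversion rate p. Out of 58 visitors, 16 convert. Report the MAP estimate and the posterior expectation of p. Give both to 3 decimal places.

p_MAP = 0.250, E[p|data] = 0.258

Posterior: Beta(1+16, 7+42) = Beta(17, 49).
Mode = (17−1)/(17+49−2) = 16/64 = 0.250.
Mean = 17/(17+49) = 17/66 = 0.258.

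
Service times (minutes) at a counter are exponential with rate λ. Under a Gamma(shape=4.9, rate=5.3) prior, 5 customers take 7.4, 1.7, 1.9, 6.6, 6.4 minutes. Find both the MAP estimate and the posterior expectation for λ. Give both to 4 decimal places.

MAP = 0.3038, posterior mean = 0.3379

Σ times = 24.0. Posterior: Gamma(shape = 4.9+5 = 9.9, rate = 5.3+24.0 = 29.3).
Mode = (α−1)/β = 8.9/29.3 = 0.3038.
Mean = α/β = 9.9/29.3 = 0.3379.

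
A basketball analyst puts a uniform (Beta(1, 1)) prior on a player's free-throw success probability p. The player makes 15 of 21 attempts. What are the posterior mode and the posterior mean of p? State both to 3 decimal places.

posterior mode = 0.714, posterior mean = 0.696

Posterior: Beta(1+15, 1+6) = Beta(16, 7).
Mode = (16−1)/(16+7−2) = 15/21 = 0.714.
With a flat prior the MAP equals the MLE, 15/21.
Mean = 16/(16+7) = 16/23 = 0.696.
Left-skewed posterior ⇒ mean < mode.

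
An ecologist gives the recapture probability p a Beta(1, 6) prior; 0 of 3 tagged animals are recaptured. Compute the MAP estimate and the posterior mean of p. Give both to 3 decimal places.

MAP = 0.000, posterior mean = 0.100

Posterior: Beta(1+0, 6+3) = Beta(1, 9).
Since α = 1 ≤ 1 and β > 1, the Beta density is monotone decreasing on [0,1]; the mode is at 0.
Mean = 1/(1+9) = 0.100.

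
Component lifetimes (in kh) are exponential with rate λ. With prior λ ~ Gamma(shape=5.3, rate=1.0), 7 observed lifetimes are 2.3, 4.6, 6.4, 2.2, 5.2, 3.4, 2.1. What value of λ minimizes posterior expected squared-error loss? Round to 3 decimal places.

Σ times = 26.2. Posterior: Gamma(shape = 5.3+7 = 12.3, rate = 1.0+26.2 = 27.2).
Mode = (α−1)/β = 11.3/27.2 = 0.415.
Mean = α/β = 12.3/27.2 = 0.452.
Squared-error loss ⇒ the optimal estimator is the posterior mean.

0.452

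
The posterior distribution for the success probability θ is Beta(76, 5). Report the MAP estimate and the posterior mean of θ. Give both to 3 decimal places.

Mode = (76−1)/(76+5−2) = 75/79 = 0.949.
Mean = 76/(76+5) = 76/81 = 0.938.

MAP: 0.949. Posterior mean: 0.938.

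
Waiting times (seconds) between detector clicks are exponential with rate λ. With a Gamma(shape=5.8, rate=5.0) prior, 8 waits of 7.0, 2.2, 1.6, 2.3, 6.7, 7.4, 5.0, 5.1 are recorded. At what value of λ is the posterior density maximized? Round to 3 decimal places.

0.303

Σ times = 37.3. Posterior: Gamma(shape = 5.8+8 = 13.8, rate = 5.0+37.3 = 42.3).
Mode = (α−1)/β = 12.8/42.3 = 0.303.
Mean = α/β = 13.8/42.3 = 0.326.
This is the posterior mode — the MAP estimate.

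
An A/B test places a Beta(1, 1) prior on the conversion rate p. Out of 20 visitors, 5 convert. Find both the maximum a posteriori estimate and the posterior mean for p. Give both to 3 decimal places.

Posterior: Beta(1+5, 1+15) = Beta(6, 16).
Mode = (6−1)/(6+16−2) = 5/20 = 0.250.
Mean = 6/(6+16) = 6/22 = 0.273.
The posterior is right-skewed, so the mean exceeds the mode.

MAP: 0.250. Posterior mean: 0.273.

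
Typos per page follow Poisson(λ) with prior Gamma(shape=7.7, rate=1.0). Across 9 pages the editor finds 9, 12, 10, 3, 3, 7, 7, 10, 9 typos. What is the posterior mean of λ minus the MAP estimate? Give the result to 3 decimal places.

Σ counts = 70. Posterior: Gamma(shape = 7.7+70 = 77.7, rate = 1.0+9 = 10.0).
Mode = (α−1)/β = 76.7/10.0 = 7.670.
Mean = α/β = 77.7/10.0 = 7.770.
Difference = 7.770 − 7.670 = 0.100.
Right-skewed posterior ⇒ mode < mean.

0.100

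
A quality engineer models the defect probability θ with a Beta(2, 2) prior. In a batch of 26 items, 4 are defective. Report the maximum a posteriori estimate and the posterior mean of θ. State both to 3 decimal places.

Posterior: Beta(2+4, 2+22) = Beta(6, 24).
Mode = (6−1)/(6+24−2) = 5/28 = 0.179.
Mean = 6/(6+24) = 6/30 = 0.200.

MAP = 0.179; posterior mean = 0.200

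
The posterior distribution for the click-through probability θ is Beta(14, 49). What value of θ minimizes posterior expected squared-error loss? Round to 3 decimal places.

Mode = (14−1)/(14+49−2) = 13/61 = 0.213.
Mean = 14/(14+49) = 14/63 = 0.222.
Squared-error loss ⇒ the optimal estimator is the posterior mean.

0.222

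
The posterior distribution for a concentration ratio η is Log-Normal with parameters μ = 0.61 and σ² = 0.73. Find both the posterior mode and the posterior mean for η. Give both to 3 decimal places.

MAP: 0.887. Posterior mean: 2.651.

Mode = exp(μ − σ²) = exp(-0.12) = 0.887.
Mean = exp(μ + σ²/2) = exp(0.975) = 2.651.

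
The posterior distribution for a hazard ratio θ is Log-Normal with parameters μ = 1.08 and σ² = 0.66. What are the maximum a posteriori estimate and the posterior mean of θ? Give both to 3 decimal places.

θ_MAP = 1.522, E[θ|data] = 4.096

Mode = exp(μ − σ²) = exp(0.42) = 1.522.
Mean = exp(μ + σ²/2) = exp(1.410) = 4.096.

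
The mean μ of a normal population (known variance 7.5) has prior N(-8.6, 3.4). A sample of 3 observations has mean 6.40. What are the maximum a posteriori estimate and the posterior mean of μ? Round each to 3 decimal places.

Posterior for μ is Normal. Precision-weighted mean: (1/3.4·-8.6 + 3/7.5·6.40) / (1/3.4 + 3/7.5) = 0.044.
A Normal posterior is symmetric, so mode = mean.

maximum a posteriori estimate = 0.044, posterior mean = 0.044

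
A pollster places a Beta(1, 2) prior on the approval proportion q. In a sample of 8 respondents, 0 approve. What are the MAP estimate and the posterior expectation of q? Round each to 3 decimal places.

MAP = 0.000, posterior mean = 0.091

Posterior: Beta(1+0, 2+8) = Beta(1, 10).
Since α = 1 ≤ 1 and β > 1, the Beta density is monotone decreasing on [0,1]; the mode is at 0.
Mean = 1/(1+10) = 0.091.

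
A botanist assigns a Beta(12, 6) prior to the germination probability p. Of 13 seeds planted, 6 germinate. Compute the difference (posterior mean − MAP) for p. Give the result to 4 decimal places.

Posterior: Beta(12+6, 6+7) = Beta(18, 13).
Mode = (18−1)/(18+13−2) = 17/29 = 0.5862.
Mean = 18/(18+13) = 18/31 = 0.5806.
Difference = 0.5806 − 0.5862 = -0.0056.

-0.0056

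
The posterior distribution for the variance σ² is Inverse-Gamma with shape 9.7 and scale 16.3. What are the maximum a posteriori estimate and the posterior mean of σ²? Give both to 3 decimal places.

Mode = β/(α+1) = 16.3/10.7 = 1.523.
Mean = β/(α−1) = 16.3/8.7 = 1.874.
The mean is pulled above the mode by the posterior's right skew.

MAP = 1.523, posterior mean = 1.874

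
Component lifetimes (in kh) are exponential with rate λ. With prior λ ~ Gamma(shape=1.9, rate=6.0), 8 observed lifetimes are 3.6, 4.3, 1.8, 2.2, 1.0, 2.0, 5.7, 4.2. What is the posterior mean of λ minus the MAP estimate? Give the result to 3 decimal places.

0.032

Σ times = 24.8. Posterior: Gamma(shape = 1.9+8 = 9.9, rate = 6.0+24.8 = 30.8).
Mode = (α−1)/β = 8.9/30.8 = 0.289.
Mean = α/β = 9.9/30.8 = 0.321.
Difference = 0.321 − 0.289 = 0.032.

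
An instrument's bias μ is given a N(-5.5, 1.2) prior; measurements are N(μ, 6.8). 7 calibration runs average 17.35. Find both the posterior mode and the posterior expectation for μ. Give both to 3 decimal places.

Posterior for μ is Normal. Precision-weighted mean: (1/1.2·-5.5 + 7/6.8·17.35) / (1/1.2 + 7/6.8) = 7.128.
A Normal posterior is symmetric, so mode = mean.

MAP = 7.128, posterior mean = 7.128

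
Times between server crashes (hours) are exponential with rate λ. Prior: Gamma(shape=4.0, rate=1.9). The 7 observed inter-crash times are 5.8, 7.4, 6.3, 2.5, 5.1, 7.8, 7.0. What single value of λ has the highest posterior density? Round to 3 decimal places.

0.228

Σ times = 41.9. Posterior: Gamma(shape = 4.0+7 = 11.0, rate = 1.9+41.9 = 43.8).
Mode = (α−1)/β = 10.0/43.8 = 0.228.
Mean = α/β = 11.0/43.8 = 0.251.
This is the posterior mode — the MAP estimate.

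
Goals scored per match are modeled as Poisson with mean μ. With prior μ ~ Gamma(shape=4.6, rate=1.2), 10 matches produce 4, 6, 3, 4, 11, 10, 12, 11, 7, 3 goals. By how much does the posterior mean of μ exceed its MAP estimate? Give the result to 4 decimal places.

Σ counts = 71. Posterior: Gamma(shape = 4.6+71 = 75.6, rate = 1.2+10 = 11.2).
Mode = (α−1)/β = 74.6/11.2 = 6.6607.
Mean = α/β = 75.6/11.2 = 6.7500.
Difference = 6.7500 − 6.6607 = 0.0893.

0.0893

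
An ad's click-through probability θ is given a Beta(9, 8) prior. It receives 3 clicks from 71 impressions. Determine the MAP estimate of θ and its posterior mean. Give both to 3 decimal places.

MAP: 0.128. Posterior mean: 0.136.

Posterior: Beta(9+3, 8+68) = Beta(12, 76).
Mode = (12−1)/(12+76−2) = 11/86 = 0.128.
Mean = 12/(12+76) = 12/88 = 0.136.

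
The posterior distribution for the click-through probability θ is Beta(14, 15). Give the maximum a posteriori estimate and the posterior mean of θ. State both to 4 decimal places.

Mode = (14−1)/(14+15−2) = 13/27 = 0.4815.
Mean = 14/(14+15) = 14/29 = 0.4828.

maximum a posteriori estimate = 0.4815, posterior mean = 0.4828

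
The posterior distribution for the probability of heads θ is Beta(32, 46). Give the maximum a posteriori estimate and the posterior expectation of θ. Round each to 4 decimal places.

Mode = (32−1)/(32+46−2) = 31/76 = 0.4079.
Mean = 32/(32+46) = 32/78 = 0.4103.

maximum a posteriori estimate = 0.4079, posterior expectation = 0.4103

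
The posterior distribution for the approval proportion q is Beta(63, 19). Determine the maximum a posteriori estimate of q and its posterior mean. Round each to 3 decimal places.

MAP = 0.775, posterior mean = 0.768

Mode = (63−1)/(63+19−2) = 62/80 = 0.775.
Mean = 63/(63+19) = 63/82 = 0.768.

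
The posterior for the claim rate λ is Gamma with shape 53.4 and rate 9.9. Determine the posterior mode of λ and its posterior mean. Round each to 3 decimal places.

posterior mode = 5.293, posterior mean = 5.394

Mode = (α−1)/β = 52.4/9.9 = 5.293.
Mean = α/β = 53.4/9.9 = 5.394.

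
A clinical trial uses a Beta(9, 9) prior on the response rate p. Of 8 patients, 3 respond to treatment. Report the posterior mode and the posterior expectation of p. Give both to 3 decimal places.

Posterior: Beta(9+3, 9+5) = Beta(12, 14).
Mode = (12−1)/(12+14−2) = 11/24 = 0.458.
Mean = 12/(12+14) = 12/26 = 0.462.

p_MAP = 0.458, E[p|data] = 0.462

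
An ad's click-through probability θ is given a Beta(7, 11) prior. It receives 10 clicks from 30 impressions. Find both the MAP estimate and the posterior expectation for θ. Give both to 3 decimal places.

MAP = 0.348; posterior mean = 0.354

Posterior: Beta(7+10, 11+20) = Beta(17, 31).
Mode = (17−1)/(17+31−2) = 16/46 = 0.348.
Mean = 17/(17+31) = 17/48 = 0.354.
The posterior is right-skewed, so the mean exceeds the mode.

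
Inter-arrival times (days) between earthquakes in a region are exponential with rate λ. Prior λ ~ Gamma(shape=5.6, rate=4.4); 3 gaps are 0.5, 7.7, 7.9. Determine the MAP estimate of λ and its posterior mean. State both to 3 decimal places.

Σ times = 16.1. Posterior: Gamma(shape = 5.6+3 = 8.6, rate = 4.4+16.1 = 20.5).
Mode = (α−1)/β = 7.6/20.5 = 0.371.
Mean = α/β = 8.6/20.5 = 0.420.
Mean > mode: the posterior has a right tail.

MAP = 0.371; posterior mean = 0.420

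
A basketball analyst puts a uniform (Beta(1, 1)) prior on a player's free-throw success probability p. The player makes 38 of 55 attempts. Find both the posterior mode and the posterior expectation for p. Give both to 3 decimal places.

Posterior: Beta(1+38, 1+17) = Beta(39, 18).
Mode = (39−1)/(39+18−2) = 38/55 = 0.691.
With a flat prior the MAP equals the MLE, 38/55.
Mean = 39/(39+18) = 39/57 = 0.684.

MAP = 0.691; posterior mean = 0.684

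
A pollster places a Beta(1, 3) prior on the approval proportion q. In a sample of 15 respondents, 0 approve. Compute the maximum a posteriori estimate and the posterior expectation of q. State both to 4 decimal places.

maximum a posteriori estimate = 0.0000, posterior expectation = 0.0526

Posterior: Beta(1+0, 3+15) = Beta(1, 18).
Since α = 1 ≤ 1 and β > 1, the Beta density is monotone decreasing on [0,1]; the mode is at 0.
Mean = 1/(1+18) = 0.0526.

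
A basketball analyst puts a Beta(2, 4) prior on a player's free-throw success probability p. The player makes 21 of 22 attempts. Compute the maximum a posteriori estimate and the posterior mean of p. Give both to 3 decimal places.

Posterior: Beta(2+21, 4+1) = Beta(23, 5).
Mode = (23−1)/(23+5−2) = 22/26 = 0.846.
Mean = 23/(23+5) = 23/28 = 0.821.
The posterior is left-skewed, so the mode exceeds the mean.

MAP = 0.846, posterior mean = 0.821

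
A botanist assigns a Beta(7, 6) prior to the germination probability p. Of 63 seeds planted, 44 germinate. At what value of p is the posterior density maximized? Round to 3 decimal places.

0.676

Posterior: Beta(7+44, 6+19) = Beta(51, 25).
Mode = (51−1)/(51+25−2) = 50/74 = 0.676.
Mean = 51/(51+25) = 51/76 = 0.671.
This is the posterior mode — the MAP estimate.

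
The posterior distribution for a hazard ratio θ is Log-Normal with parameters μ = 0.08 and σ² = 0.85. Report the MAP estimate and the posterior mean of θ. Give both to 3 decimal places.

MAP: 0.463. Posterior mean: 1.657.

Mode = exp(μ − σ²) = exp(-0.77) = 0.463.
Mean = exp(μ + σ²/2) = exp(0.505) = 1.657.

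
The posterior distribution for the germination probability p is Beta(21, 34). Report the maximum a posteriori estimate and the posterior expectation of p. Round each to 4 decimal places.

Mode = (21−1)/(21+34−2) = 20/53 = 0.3774.
Mean = 21/(21+34) = 21/55 = 0.3818.
Right-skewed posterior ⇒ mode < mean.

p_MAP = 0.3774, E[p|data] = 0.3818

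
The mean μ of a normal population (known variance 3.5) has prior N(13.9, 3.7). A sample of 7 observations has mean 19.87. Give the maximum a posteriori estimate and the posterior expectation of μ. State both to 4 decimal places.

Posterior for μ is Normal. Precision-weighted mean: (1/3.7·13.9 + 7/3.5·19.87) / (1/3.7 + 7/3.5) = 19.1593.
A Normal posterior is symmetric, so mode = mean.

MAP = 19.1593, posterior mean = 19.1593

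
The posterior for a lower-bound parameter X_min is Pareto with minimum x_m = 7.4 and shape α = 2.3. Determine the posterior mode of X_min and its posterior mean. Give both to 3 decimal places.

The Pareto density is strictly decreasing on [x_m, ∞), so the mode is x_m = 7.400.
Mean = α·x_m/(α−1) = 2.3·7.4/1.3 = 13.092.
Right-skewed posterior ⇒ mode < mean.

MAP = 7.400, posterior mean = 13.092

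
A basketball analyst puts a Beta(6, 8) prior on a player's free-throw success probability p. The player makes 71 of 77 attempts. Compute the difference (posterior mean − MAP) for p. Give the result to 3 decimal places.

Posterior: Beta(6+71, 8+6) = Beta(77, 14).
Mode = (77−1)/(77+14−2) = 76/89 = 0.854.
Mean = 77/(77+14) = 77/91 = 0.846.
Difference = 0.846 − 0.854 = -0.008.

-0.008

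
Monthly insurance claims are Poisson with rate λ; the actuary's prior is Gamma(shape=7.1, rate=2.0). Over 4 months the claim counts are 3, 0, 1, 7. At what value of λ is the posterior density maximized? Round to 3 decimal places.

Σ counts = 11. Posterior: Gamma(shape = 7.1+11 = 18.1, rate = 2.0+4 = 6.0).
Mode = (α−1)/β = 17.1/6.0 = 2.850.
Mean = α/β = 18.1/6.0 = 3.017.
This is the posterior mode — the MAP estimate.

2.850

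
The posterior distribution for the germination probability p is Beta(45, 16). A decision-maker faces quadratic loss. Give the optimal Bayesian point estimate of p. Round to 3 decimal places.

Mode = (45−1)/(45+16−2) = 44/59 = 0.746.
Mean = 45/(45+16) = 45/61 = 0.738.
Quadratic loss ⇒ the optimal estimator is the posterior mean.

0.738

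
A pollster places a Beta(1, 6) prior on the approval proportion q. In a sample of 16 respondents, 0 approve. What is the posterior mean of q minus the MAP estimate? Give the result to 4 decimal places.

0.0435

Posterior: Beta(1+0, 6+16) = Beta(1, 22).
Since α = 1 ≤ 1 and β > 1, the Beta density is monotone decreasing on [0,1]; the mode is at 0.
Mean = 1/(1+22) = 0.0435.
Difference = 0.0435 − 0.0000 = 0.0435.
Mean > mode: the posterior has a right tail.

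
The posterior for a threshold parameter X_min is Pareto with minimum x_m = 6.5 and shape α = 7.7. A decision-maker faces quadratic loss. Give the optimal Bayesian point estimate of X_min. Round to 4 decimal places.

The Pareto density is strictly decreasing on [x_m, ∞), so the mode is x_m = 6.5000.
Mean = α·x_m/(α−1) = 7.7·6.5/6.7 = 7.4701.
Quadratic loss ⇒ the optimal estimator is the posterior mean.

7.4701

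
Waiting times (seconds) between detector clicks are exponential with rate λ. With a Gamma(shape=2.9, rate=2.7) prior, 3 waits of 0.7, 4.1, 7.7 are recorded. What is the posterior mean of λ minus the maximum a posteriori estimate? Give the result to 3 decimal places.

0.066

Σ times = 12.5. Posterior: Gamma(shape = 2.9+3 = 5.9, rate = 2.7+12.5 = 15.2).
Mode = (α−1)/β = 4.9/15.2 = 0.322.
Mean = α/β = 5.9/15.2 = 0.388.
Difference = 0.388 − 0.322 = 0.066.
Mean > mode: the posterior has a right tail.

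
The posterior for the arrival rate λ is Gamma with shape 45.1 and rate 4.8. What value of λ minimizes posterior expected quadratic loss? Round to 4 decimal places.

9.3958

Mode = (α−1)/β = 44.1/4.8 = 9.1875.
Mean = α/β = 45.1/4.8 = 9.3958.
Quadratic loss ⇒ the optimal estimator is the posterior mean.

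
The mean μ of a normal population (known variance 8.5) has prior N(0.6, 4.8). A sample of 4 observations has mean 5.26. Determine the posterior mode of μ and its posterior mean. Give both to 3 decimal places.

Posterior for μ is Normal. Precision-weighted mean: (1/4.8·0.6 + 4/8.5·5.26) / (1/4.8 + 4/8.5) = 3.830.
A Normal posterior is symmetric, so mode = mean.

μ_MAP = 3.830, E[μ|data] = 3.830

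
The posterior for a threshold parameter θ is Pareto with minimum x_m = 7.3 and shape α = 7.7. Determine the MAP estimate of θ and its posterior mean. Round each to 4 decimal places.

MAP: 7.3000. Posterior mean: 8.3896.

The Pareto density is strictly decreasing on [x_m, ∞), so the mode is x_m = 7.3000.
Mean = α·x_m/(α−1) = 7.7·7.3/6.7 = 8.3896.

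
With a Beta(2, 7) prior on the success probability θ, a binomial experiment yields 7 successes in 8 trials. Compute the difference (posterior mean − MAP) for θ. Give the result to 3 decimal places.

Posterior: Beta(2+7, 7+1) = Beta(9, 8).
Mode = (9−1)/(9+8−2) = 8/15 = 0.533.
Mean = 9/(9+8) = 9/17 = 0.529.
Difference = 0.529 − 0.533 = -0.004.

-0.004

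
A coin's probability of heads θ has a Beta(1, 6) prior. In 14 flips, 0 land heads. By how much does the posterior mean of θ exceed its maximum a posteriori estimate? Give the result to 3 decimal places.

Posterior: Beta(1+0, 6+14) = Beta(1, 20).
Since α = 1 ≤ 1 and β > 1, the Beta density is monotone decreasing on [0,1]; the mode is at 0.
Mean = 1/(1+20) = 0.048.
Difference = 0.048 − 0.000 = 0.048.

0.048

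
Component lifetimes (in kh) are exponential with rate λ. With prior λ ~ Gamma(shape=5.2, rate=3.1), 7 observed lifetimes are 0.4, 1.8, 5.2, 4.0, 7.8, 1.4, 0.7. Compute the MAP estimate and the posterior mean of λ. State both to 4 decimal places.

MAP = 0.4590; posterior mean = 0.5000

Σ times = 21.3. Posterior: Gamma(shape = 5.2+7 = 12.2, rate = 3.1+21.3 = 24.4).
Mode = (α−1)/β = 11.2/24.4 = 0.4590.
Mean = α/β = 12.2/24.4 = 0.5000.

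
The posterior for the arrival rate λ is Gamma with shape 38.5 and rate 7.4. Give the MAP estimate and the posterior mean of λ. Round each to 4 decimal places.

Mode = (α−1)/β = 37.5/7.4 = 5.0676.
Mean = α/β = 38.5/7.4 = 5.2027.

MAP: 5.0676. Posterior mean: 5.2027.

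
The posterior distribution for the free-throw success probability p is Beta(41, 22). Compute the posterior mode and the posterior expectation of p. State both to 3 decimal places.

Mode = (41−1)/(41+22−2) = 40/61 = 0.656.
Mean = 41/(41+22) = 41/63 = 0.651.
Mode > mean: the posterior has a left tail.

MAP = 0.656; posterior mean = 0.651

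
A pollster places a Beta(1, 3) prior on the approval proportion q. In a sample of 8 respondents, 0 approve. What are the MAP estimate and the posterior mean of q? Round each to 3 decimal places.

Posterior: Beta(1+0, 3+8) = Beta(1, 11).
Since α = 1 ≤ 1 and β > 1, the Beta density is monotone decreasing on [0,1]; the mode is at 0.
Mean = 1/(1+11) = 0.083.

MAP = 0.000, posterior mean = 0.083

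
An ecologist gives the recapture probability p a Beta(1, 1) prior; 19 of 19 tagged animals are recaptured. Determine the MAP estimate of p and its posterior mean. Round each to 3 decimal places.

Posterior: Beta(1+19, 1+0) = Beta(20, 1).
Since β = 1 ≤ 1 and α > 1, the Beta density is monotone increasing on [0,1]; the mode is at 1.
Mean = 20/(20+1) = 0.952.
Mode > mean: the posterior has a left tail.

MAP: 1.000. Posterior mean: 0.952.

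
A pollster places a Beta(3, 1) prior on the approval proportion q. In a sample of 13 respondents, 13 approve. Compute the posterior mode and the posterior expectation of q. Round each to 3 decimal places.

Posterior: Beta(3+13, 1+0) = Beta(16, 1).
Since β = 1 ≤ 1 and α > 1, the Beta density is monotone increasing on [0,1]; the mode is at 1.
Mean = 16/(16+1) = 0.941.

posterior mode = 1.000, posterior expectation = 0.941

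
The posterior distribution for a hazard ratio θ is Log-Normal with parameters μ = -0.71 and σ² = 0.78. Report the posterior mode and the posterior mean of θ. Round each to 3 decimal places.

Mode = exp(μ − σ²) = exp(-1.49) = 0.225.
Mean = exp(μ + σ²/2) = exp(-0.320) = 0.726.
The mean is pulled above the mode by the posterior's right skew.

MAP = 0.225, posterior mean = 0.726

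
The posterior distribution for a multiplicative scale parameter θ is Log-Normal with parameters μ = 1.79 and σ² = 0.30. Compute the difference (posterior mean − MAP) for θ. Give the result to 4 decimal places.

2.5217

Mode = exp(μ − σ²) = exp(1.49) = 4.4371.
Mean = exp(μ + σ²/2) = exp(1.940) = 6.9588.
Difference = 6.9588 − 4.4371 = 2.5217.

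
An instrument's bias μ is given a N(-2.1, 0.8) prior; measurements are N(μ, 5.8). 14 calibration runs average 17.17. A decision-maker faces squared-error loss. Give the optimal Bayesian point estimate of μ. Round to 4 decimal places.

10.5955

Posterior for μ is Normal. Precision-weighted mean: (1/0.8·-2.1 + 14/5.8·17.17) / (1/0.8 + 14/5.8) = 10.5955.
A Normal posterior is symmetric, so mode = mean.
Squared-error loss ⇒ the optimal estimator is the posterior mean.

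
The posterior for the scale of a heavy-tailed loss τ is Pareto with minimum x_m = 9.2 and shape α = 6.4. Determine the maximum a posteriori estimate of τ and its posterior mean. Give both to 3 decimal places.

MAP: 9.200. Posterior mean: 10.904.

The Pareto density is strictly decreasing on [x_m, ∞), so the mode is x_m = 9.200.
Mean = α·x_m/(α−1) = 6.4·9.2/5.4 = 10.904.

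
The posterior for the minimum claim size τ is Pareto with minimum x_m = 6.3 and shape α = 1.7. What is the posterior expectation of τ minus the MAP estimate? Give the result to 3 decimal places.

The Pareto density is strictly decreasing on [x_m, ∞), so the mode is x_m = 6.300.
Mean = α·x_m/(α−1) = 1.7·6.3/0.7 = 15.300.
Difference = 15.300 − 6.300 = 9.000.

9.000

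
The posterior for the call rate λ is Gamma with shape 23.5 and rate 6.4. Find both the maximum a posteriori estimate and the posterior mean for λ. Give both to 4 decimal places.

Mode = (α−1)/β = 22.5/6.4 = 3.5156.
Mean = α/β = 23.5/6.4 = 3.6719.
The mean is pulled above the mode by the posterior's right skew.

maximum a posteriori estimate = 3.5156, posterior mean = 3.6719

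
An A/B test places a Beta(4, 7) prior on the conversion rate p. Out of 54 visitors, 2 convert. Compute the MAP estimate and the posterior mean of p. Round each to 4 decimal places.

Posterior: Beta(4+2, 7+52) = Beta(6, 59).
Mode = (6−1)/(6+59−2) = 5/63 = 0.0794.
Mean = 6/(6+59) = 6/65 = 0.0923.

MAP = 0.0794; posterior mean = 0.0923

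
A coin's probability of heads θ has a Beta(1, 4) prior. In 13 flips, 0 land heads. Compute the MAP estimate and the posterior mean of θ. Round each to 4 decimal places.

Posterior: Beta(1+0, 4+13) = Beta(1, 17).
Since α = 1 ≤ 1 and β > 1, the Beta density is monotone decreasing on [0,1]; the mode is at 0.
Mean = 1/(1+17) = 0.0556.
The mean is pulled above the mode by the posterior's right skew.

θ_MAP = 0.0000, E[θ|data] = 0.0556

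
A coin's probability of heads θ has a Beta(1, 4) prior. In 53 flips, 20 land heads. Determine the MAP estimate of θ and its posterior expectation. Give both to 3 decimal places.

Posterior: Beta(1+20, 4+33) = Beta(21, 37).
Mode = (21−1)/(21+37−2) = 20/56 = 0.357.
Mean = 21/(21+37) = 21/58 = 0.362.

MAP: 0.357. Posterior mean: 0.362.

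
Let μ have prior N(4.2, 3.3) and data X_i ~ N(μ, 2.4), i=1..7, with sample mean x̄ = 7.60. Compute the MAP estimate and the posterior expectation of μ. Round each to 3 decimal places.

Posterior for μ is Normal. Precision-weighted mean: (1/3.3·4.2 + 7/2.4·7.60) / (1/3.3 + 7/2.4) = 7.280.
A Normal posterior is symmetric, so mode = mean.

μ_MAP = 7.280, E[μ|data] = 7.280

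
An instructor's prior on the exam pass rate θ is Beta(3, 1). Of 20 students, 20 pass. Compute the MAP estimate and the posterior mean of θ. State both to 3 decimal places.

Posterior: Beta(3+20, 1+0) = Beta(23, 1).
Since β = 1 ≤ 1 and α > 1, the Beta density is monotone increasing on [0,1]; the mode is at 1.
Mean = 23/(23+1) = 0.958.
The posterior is left-skewed, so the mode exceeds the mean.

MAP estimate = 1.000, posterior mean = 0.958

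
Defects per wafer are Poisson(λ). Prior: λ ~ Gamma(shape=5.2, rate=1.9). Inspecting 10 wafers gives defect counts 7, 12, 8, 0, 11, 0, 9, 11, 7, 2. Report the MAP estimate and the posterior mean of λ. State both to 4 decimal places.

Σ counts = 67. Posterior: Gamma(shape = 5.2+67 = 72.2, rate = 1.9+10 = 11.9).
Mode = (α−1)/β = 71.2/11.9 = 5.9832.
Mean = α/β = 72.2/11.9 = 6.0672.
The mean is pulled above the mode by the posterior's right skew.

MAP: 5.9832. Posterior mean: 6.0672.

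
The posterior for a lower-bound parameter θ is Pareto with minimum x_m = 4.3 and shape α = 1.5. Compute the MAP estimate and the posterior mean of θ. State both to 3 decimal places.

The Pareto density is strictly decreasing on [x_m, ∞), so the mode is x_m = 4.300.
Mean = α·x_m/(α−1) = 1.5·4.3/0.5 = 12.900.
The posterior is right-skewed, so the mean exceeds the mode.

θ_MAP = 4.300, E[θ|data] = 12.900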